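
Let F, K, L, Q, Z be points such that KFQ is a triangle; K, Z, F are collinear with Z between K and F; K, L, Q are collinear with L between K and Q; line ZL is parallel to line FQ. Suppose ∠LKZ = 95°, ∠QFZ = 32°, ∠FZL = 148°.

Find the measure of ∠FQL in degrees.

1. ∠FKQ = 95°  [Z on KF, L on KQ]
2. ∠KFQ = 32°  [Z on ray FK]
3. ∠FQK = 53°  [△KFQ]
4. ∠FQL = 53°  [L on ray QK]

∠FQL = 53°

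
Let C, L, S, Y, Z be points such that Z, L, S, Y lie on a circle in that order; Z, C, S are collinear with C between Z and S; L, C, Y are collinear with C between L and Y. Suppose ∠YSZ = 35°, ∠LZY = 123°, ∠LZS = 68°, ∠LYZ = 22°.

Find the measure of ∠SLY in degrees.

∠SLY = 55°

1. ∠LSY = 57°  [cyclic ZLSY, opposite ∠Z+∠S]
2. ∠LYS = 68°  [same arc LS]
3. ∠SLY = 55°  [△LSY]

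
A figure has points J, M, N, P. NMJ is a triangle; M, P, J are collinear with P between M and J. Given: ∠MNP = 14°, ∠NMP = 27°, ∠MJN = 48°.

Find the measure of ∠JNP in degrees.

1. ∠MPN = 139°  [△NMP]
2. ∠NJP = 48°  [P on ray JM]
3. ∠JPN = 41°  [linear pair at P on MJ]
4. ∠JNP = 91°  [△NPJ]

∠JNP = 91°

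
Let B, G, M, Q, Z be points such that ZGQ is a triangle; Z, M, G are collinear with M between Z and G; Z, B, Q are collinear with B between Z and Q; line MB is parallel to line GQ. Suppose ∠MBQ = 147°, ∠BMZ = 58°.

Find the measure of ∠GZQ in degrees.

1. ∠MBZ = 33°  [linear pair at B on ZQ]
2. ∠BZM = 89°  [△ZMB]
3. ∠GZQ = 89°  [M on ZG, B on ZQ]

∠GZQ = 89°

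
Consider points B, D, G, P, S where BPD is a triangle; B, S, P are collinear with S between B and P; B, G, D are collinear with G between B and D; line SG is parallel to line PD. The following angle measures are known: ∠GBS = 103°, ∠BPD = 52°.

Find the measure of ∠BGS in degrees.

∠BGS = 25°

1. ∠DBP = 103°  [S on BP, G on BD]
2. ∠BDP = 25°  [△BPD]
3. ∠BGS = 25°  [SG∥PD, corresponding at G]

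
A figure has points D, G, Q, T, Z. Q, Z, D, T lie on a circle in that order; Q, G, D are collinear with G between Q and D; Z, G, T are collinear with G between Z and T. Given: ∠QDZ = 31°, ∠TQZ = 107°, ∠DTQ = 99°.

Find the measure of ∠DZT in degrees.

∠DZT = 39°

1. ∠QTZ = 31°  [same arc QZ]
2. ∠QZT = 42°  [△QZT]
3. ∠QDT = 42°  [same arc QT]
4. ∠DQT = 39°  [△QDT]
5. ∠DZT = 39°  [same arc DT]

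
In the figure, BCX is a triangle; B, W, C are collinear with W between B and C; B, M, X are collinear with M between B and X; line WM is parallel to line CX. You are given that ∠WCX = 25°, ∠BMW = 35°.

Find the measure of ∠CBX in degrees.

∠CBX = 120°

1. ∠BCX = 25°  [W on ray CB]
2. ∠BXC = 35°  [WM∥CX, corresponding at M]
3. ∠CBX = 120°  [△BCX]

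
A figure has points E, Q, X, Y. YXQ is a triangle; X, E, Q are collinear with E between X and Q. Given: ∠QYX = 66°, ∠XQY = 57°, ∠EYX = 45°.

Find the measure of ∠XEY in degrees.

1. ∠QXY = 57°  [△YXQ]
2. ∠EXY = 57°  [E on ray XQ]
3. ∠XEY = 78°  [△YXE]

∠XEY = 78°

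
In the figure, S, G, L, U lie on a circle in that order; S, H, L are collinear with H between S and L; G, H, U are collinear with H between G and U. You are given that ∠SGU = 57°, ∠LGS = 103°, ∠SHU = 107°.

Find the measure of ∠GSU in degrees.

∠GSU = 96°

1. ∠SLU = 57°  [same arc SU]
2. ∠LUS = 77°  [cyclic SGLU, opposite ∠G+∠U]
3. ∠LSU = 46°  [△SLU]
4. ∠GUS = 27°  [△SHU]
5. ∠GSU = 96°  [△SGU]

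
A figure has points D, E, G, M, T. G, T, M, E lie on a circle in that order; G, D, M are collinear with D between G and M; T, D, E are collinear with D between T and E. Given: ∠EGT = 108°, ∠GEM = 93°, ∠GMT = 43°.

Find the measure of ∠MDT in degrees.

1. ∠GTM = 87°  [cyclic GTME, opposite ∠T+∠E]
2. ∠GET = 43°  [same arc GT]
3. ∠MGT = 50°  [△GTM]
4. ∠ETG = 29°  [△GTE]
5. ∠GDT = 101°  [△GDT]
6. ∠MDT = 79°  [linear pair at D on GM]

∠MDT = 79°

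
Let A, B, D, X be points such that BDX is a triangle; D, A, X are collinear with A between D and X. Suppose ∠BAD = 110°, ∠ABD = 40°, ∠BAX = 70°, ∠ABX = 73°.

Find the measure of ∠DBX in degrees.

∠DBX = 113°

1. ∠ADB = 30°  [△BDA]
2. ∠AXB = 37°  [△BAX]
3. ∠BDX = 30°  [A on ray DX]
4. ∠BXD = 37°  [A on ray XD]
5. ∠DBX = 113°  [△BDX]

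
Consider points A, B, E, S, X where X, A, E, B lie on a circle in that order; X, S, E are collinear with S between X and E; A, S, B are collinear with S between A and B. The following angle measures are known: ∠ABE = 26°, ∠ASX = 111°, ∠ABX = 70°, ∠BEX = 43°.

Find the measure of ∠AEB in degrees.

1. ∠AXE = 26°  [same arc AE]
2. ∠BAX = 43°  [△XSA]
3. ∠AXB = 67°  [△XAB]
4. ∠AEB = 113°  [cyclic XAEB, opposite ∠X+∠E]

∠AEB = 113°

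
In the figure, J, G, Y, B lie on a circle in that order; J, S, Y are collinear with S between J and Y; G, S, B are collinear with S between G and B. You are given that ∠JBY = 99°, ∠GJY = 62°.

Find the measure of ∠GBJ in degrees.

1. ∠JGY = 81°  [cyclic JGYB, opposite ∠G+∠B]
2. ∠GYJ = 37°  [△JGY]
3. ∠GBJ = 37°  [same arc JG]

∠GBJ = 37°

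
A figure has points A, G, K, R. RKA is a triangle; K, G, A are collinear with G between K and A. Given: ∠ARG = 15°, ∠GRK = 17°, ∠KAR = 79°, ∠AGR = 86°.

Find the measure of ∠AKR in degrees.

1. ∠KGR = 94°  [linear pair at G on KA]
2. ∠GKR = 69°  [△RKG]
3. ∠AKR = 69°  [G on ray KA]

∠AKR = 69°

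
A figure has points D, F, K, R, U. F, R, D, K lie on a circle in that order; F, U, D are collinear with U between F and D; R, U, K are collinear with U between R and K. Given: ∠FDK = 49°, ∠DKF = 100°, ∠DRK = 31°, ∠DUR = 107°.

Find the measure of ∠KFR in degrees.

1. ∠FRK = 49°  [same arc FK]
2. ∠DFK = 31°  [△FDK]
3. ∠FUK = 107°  [vertical angles at U]
4. ∠FKR = 42°  [△FUK]
5. ∠KFR = 89°  [△FRK]

∠KFR = 89°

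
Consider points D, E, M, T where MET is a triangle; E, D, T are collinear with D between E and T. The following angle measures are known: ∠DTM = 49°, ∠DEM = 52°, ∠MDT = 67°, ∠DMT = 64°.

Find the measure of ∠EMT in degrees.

∠EMT = 79°

1. ∠ETM = 49°  [D on ray TE]
2. ∠MET = 52°  [D on ray ET]
3. ∠EMT = 79°  [△MET]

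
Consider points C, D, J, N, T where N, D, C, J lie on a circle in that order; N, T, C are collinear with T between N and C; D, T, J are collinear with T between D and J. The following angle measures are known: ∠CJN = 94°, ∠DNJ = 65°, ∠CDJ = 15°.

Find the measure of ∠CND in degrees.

1. ∠DCJ = 115°  [cyclic NDCJ, opposite ∠N+∠C]
2. ∠CJD = 50°  [△DCJ]
3. ∠CND = 50°  [same arc DC]

∠CND = 50°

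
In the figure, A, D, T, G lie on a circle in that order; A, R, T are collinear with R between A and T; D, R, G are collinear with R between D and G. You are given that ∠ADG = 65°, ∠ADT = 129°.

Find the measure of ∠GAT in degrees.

∠GAT = 64°

1. ∠ATG = 65°  [same arc AG]
2. ∠AGT = 51°  [cyclic ADTG, opposite ∠D+∠G]
3. ∠GAT = 64°  [△ATG]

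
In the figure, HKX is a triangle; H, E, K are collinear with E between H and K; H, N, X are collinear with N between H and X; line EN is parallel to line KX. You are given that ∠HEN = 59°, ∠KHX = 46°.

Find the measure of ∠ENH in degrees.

∠ENH = 75°

1. ∠HKX = 59°  [EN∥KX, corresponding at E]
2. ∠HXK = 75°  [△HKX]
3. ∠ENH = 75°  [EN∥KX, corresponding at N]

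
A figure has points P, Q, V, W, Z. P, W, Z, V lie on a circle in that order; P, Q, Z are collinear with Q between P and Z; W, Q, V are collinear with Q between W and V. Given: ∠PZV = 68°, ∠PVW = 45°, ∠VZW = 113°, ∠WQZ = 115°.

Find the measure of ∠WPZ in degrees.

1. ∠PWV = 68°  [same arc PV]
2. ∠PQW = 65°  [linear pair at Q on PZ]
3. ∠WPZ = 47°  [△PQW]

∠WPZ = 47°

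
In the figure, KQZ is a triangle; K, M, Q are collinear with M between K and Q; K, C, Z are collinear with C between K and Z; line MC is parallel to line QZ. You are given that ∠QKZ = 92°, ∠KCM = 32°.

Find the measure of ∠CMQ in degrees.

1. ∠CKM = 92°  [M on KQ, C on KZ]
2. ∠CMK = 56°  [△KMC]
3. ∠CMQ = 124°  [linear pair at M on KQ]

∠CMQ = 124°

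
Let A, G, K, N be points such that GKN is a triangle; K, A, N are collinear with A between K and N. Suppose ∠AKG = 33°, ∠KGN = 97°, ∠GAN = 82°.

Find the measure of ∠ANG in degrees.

1. ∠GKN = 33°  [A on ray KN]
2. ∠GNK = 50°  [△GKN]
3. ∠ANG = 50°  [A on ray NK]

∠ANG = 50°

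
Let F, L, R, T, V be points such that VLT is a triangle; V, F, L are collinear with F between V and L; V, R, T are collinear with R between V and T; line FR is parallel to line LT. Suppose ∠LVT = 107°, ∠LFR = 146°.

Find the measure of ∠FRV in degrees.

∠FRV = 39°

1. ∠FVR = 107°  [F on VL, R on VT]
2. ∠RFV = 34°  [linear pair at F on VL]
3. ∠FRV = 39°  [△VFR]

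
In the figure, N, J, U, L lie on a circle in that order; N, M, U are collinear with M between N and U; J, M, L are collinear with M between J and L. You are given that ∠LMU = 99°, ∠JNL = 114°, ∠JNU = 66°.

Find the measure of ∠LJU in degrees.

1. ∠JUL = 66°  [cyclic NJUL, opposite ∠N+∠U]
2. ∠JLU = 66°  [same arc JU]
3. ∠LJU = 48°  [△JUL]

∠LJU = 48°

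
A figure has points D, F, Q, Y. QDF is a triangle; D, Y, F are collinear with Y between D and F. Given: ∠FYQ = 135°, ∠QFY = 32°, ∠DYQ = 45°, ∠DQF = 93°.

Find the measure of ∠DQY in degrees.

∠DQY = 80°

1. ∠DFQ = 32°  [Y on ray FD]
2. ∠FDQ = 55°  [△QDF]
3. ∠QDY = 55°  [Y on ray DF]
4. ∠DQY = 80°  [△QDY]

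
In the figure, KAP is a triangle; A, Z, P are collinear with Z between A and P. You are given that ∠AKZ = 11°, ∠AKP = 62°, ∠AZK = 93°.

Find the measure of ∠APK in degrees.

∠APK = 42°

1. ∠KAZ = 76°  [△KAZ]
2. ∠KAP = 76°  [Z on ray AP]
3. ∠APK = 42°  [△KAP]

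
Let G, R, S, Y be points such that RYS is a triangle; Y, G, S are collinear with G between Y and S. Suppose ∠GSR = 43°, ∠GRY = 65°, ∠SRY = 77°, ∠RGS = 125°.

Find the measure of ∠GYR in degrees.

∠GYR = 60°

1. ∠RSY = 43°  [G on ray SY]
2. ∠RYS = 60°  [△RYS]
3. ∠GYR = 60°  [G on ray YS]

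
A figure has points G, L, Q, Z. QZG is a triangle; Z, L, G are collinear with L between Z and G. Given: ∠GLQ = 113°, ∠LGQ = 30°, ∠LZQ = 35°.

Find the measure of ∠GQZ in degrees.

1. ∠QGZ = 30°  [L on ray GZ]
2. ∠GZQ = 35°  [L on ray ZG]
3. ∠GQZ = 115°  [△QZG]

∠GQZ = 115°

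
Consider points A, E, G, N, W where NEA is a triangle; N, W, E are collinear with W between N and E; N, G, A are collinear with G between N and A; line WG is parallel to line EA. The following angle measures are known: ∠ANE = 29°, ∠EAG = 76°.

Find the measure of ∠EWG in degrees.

∠EWG = 105°

1. ∠EAN = 76°  [G on ray AN]
2. ∠AEN = 75°  [△NEA]
3. ∠GWN = 75°  [WG∥EA, corresponding at W]
4. ∠EWG = 105°  [linear pair at W on NE]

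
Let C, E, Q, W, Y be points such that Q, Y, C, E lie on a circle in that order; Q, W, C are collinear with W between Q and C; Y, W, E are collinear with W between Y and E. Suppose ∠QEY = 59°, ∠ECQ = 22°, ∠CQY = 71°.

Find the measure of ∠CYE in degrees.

∠CYE = 28°

1. ∠QCY = 59°  [same arc QY]
2. ∠EYQ = 22°  [same arc QE]
3. ∠QWY = 87°  [△QWY]
4. ∠CWY = 93°  [linear pair at W on QC]
5. ∠CYE = 28°  [△YWC]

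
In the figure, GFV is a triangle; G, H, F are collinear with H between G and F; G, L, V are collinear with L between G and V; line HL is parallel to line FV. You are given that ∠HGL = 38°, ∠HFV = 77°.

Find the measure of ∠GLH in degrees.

1. ∠FGV = 38°  [H on GF, L on GV]
2. ∠GFV = 77°  [H on ray FG]
3. ∠FVG = 65°  [△GFV]
4. ∠GLH = 65°  [HL∥FV, corresponding at L]

∠GLH = 65°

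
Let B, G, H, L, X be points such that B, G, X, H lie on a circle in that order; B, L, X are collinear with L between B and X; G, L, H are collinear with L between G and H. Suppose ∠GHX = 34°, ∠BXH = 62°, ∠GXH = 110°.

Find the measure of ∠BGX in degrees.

∠BGX = 98°

1. ∠HGX = 36°  [△GXH]
2. ∠HBX = 36°  [same arc XH]
3. ∠BHX = 82°  [△BXH]
4. ∠BGX = 98°  [cyclic BGXH, opposite ∠G+∠H]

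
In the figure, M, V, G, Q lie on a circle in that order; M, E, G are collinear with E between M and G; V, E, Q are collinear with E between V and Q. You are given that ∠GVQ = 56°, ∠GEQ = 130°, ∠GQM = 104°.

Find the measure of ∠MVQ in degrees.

∠MVQ = 20°

1. ∠GMQ = 56°  [same arc GQ]
2. ∠MGQ = 20°  [△MGQ]
3. ∠MVQ = 20°  [same arc MQ]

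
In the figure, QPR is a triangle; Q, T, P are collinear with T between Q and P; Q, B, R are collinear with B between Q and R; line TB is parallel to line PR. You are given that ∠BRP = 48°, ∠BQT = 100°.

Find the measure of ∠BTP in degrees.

1. ∠PRQ = 48°  [B on ray RQ]
2. ∠PQR = 100°  [T on QP, B on QR]
3. ∠QPR = 32°  [△QPR]
4. ∠BTQ = 32°  [TB∥PR, corresponding at T]
5. ∠BTP = 148°  [linear pair at T on QP]

∠BTP = 148°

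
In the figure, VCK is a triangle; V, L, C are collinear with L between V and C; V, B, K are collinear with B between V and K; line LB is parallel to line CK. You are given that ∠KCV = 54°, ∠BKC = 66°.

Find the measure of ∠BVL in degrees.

∠BVL = 60°

1. ∠CKV = 66°  [B on ray KV]
2. ∠CVK = 60°  [△VCK]
3. ∠BVL = 60°  [L on VC, B on VK]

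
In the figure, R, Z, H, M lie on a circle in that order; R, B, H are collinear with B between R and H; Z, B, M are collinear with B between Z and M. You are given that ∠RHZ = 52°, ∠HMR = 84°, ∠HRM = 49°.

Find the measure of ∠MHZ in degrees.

∠MHZ = 99°

1. ∠HZR = 96°  [cyclic RZHM, opposite ∠Z+∠M]
2. ∠HZM = 49°  [same arc HM]
3. ∠HRZ = 32°  [△RZH]
4. ∠HMZ = 32°  [same arc ZH]
5. ∠MHZ = 99°  [△ZHM]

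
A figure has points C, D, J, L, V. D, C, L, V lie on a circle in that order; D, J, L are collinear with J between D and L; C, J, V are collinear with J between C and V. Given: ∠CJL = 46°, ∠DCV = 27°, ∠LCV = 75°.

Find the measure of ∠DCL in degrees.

∠DCL = 102°

1. ∠CJD = 134°  [linear pair at J on DL]
2. ∠CLD = 59°  [△CJL]
3. ∠CDL = 19°  [△DJC]
4. ∠DCL = 102°  [△DCL]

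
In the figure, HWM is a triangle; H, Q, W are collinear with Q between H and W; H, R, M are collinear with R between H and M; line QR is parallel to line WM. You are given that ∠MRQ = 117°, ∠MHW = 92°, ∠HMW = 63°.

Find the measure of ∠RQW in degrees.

1. ∠HRQ = 63°  [linear pair at R on HM]
2. ∠QHR = 92°  [Q on HW, R on HM]
3. ∠HQR = 25°  [△HQR]
4. ∠RQW = 155°  [linear pair at Q on HW]

∠RQW = 155°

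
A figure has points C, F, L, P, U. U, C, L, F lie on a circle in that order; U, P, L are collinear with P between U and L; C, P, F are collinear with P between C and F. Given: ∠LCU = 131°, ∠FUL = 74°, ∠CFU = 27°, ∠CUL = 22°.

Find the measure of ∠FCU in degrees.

∠FCU = 57°

1. ∠LFU = 49°  [cyclic UCLF, opposite ∠C+∠F]
2. ∠FLU = 57°  [△ULF]
3. ∠FCU = 57°  [same arc UF]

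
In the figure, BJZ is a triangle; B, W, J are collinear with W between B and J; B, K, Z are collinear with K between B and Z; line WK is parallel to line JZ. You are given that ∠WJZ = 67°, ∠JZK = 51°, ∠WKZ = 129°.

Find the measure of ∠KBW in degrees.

1. ∠BJZ = 67°  [W on ray JB]
2. ∠BKW = 51°  [linear pair at K on BZ]
3. ∠BWK = 67°  [WK∥JZ, corresponding at W]
4. ∠KBW = 62°  [△BWK]

∠KBW = 62°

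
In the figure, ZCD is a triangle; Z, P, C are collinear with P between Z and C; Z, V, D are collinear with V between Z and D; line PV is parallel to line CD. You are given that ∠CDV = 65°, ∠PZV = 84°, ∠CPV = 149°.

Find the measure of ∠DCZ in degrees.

∠DCZ = 31°

1. ∠CDZ = 65°  [V on ray DZ]
2. ∠CZD = 84°  [P on ZC, V on ZD]
3. ∠DCZ = 31°  [△ZCD]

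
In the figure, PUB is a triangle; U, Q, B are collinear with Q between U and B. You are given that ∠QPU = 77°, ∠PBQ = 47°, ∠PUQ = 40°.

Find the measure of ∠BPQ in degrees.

∠BPQ = 16°

1. ∠PQU = 63°  [△PUQ]
2. ∠BQP = 117°  [linear pair at Q on UB]
3. ∠BPQ = 16°  [△PQB]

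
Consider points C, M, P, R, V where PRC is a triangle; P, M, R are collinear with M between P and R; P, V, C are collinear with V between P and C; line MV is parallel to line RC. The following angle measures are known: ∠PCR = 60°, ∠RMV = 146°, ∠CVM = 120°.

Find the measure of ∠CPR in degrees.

∠CPR = 86°

1. ∠MVP = 60°  [MV∥RC, corresponding at V]
2. ∠PMV = 34°  [linear pair at M on PR]
3. ∠MPV = 86°  [△PMV]
4. ∠CPR = 86°  [M on PR, V on PC]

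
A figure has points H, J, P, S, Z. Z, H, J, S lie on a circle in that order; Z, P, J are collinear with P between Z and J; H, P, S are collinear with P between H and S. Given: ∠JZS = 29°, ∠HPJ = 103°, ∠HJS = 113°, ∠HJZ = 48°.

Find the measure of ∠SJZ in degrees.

∠SJZ = 65°

1. ∠JHS = 29°  [same arc JS]
2. ∠SPZ = 103°  [vertical angles at P]
3. ∠HSJ = 38°  [△HJS]
4. ∠JPS = 77°  [linear pair at P on ZJ]
5. ∠SJZ = 65°  [△JPS]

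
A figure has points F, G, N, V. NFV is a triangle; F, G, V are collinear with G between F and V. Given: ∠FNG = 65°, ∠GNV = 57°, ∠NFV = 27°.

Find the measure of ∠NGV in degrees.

1. ∠GFN = 27°  [G on ray FV]
2. ∠FGN = 88°  [△NFG]
3. ∠NGV = 92°  [linear pair at G on FV]

∠NGV = 92°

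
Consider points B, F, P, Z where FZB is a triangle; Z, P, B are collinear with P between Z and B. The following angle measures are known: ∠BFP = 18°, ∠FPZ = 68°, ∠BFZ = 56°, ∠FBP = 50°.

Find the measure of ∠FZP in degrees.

1. ∠FBZ = 50°  [P on ray BZ]
2. ∠BZF = 74°  [△FZB]
3. ∠FZP = 74°  [P on ray ZB]

∠FZP = 74°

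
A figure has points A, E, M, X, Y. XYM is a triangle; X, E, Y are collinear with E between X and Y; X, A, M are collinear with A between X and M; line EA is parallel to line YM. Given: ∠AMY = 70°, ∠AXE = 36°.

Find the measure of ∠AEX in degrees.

1. ∠XMY = 70°  [A on ray MX]
2. ∠MXY = 36°  [E on XY, A on XM]
3. ∠MYX = 74°  [△XYM]
4. ∠AEX = 74°  [EA∥YM, corresponding at E]

∠AEX = 74°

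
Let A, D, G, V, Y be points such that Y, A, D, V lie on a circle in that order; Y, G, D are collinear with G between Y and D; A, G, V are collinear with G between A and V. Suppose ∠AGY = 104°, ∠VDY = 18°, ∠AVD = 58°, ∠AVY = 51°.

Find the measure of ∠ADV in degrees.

∠ADV = 69°

1. ∠VAY = 18°  [same arc YV]
2. ∠AYV = 111°  [△YAV]
3. ∠ADV = 69°  [cyclic YADV, opposite ∠Y+∠D]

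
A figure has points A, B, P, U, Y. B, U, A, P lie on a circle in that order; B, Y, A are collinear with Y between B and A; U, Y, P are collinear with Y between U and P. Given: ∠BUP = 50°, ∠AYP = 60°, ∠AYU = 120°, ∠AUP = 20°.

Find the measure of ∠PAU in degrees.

∠PAU = 90°

1. ∠BAP = 50°  [same arc BP]
2. ∠APU = 70°  [△AYP]
3. ∠PAU = 90°  [△UAP]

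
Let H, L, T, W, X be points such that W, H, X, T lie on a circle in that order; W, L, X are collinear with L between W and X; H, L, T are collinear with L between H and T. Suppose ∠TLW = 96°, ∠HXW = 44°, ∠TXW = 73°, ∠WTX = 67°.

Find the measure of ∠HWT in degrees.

1. ∠HTW = 44°  [same arc WH]
2. ∠THW = 73°  [same arc WT]
3. ∠HWT = 63°  [△WHT]

∠HWT = 63°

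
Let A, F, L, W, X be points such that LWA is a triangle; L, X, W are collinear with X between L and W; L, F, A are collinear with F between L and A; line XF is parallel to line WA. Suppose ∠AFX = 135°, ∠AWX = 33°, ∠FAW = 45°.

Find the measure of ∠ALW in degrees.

1. ∠AWL = 33°  [X on ray WL]
2. ∠LAW = 45°  [F on ray AL]
3. ∠ALW = 102°  [△LWA]

∠ALW = 102°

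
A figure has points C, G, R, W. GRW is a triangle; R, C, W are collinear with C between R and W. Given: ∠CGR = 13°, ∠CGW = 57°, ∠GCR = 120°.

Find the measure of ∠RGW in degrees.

∠RGW = 70°

1. ∠CRG = 47°  [△GRC]
2. ∠GCW = 60°  [linear pair at C on RW]
3. ∠GRW = 47°  [C on ray RW]
4. ∠CWG = 63°  [△GCW]
5. ∠GWR = 63°  [C on ray WR]
6. ∠RGW = 70°  [△GRW]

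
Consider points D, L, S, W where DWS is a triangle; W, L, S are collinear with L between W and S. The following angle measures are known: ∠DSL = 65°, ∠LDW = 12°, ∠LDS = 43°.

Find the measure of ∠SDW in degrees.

1. ∠DLS = 72°  [△DLS]
2. ∠DSW = 65°  [L on ray SW]
3. ∠DLW = 108°  [linear pair at L on WS]
4. ∠DWL = 60°  [△DWL]
5. ∠DWS = 60°  [L on ray WS]
6. ∠SDW = 55°  [△DWS]

∠SDW = 55°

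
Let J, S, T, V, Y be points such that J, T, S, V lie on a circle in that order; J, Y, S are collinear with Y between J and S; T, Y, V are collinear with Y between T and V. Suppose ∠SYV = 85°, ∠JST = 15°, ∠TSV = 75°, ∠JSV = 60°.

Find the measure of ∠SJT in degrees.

1. ∠JYT = 85°  [vertical angles at Y]
2. ∠JTV = 60°  [same arc JV]
3. ∠SJT = 35°  [△JYT]

∠SJT = 35°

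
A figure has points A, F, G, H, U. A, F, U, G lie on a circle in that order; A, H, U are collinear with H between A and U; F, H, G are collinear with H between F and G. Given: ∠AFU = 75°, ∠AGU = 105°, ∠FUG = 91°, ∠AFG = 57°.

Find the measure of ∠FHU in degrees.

∠FHU = 128°

1. ∠FAG = 89°  [cyclic AFUG, opposite ∠A+∠U]
2. ∠AUG = 57°  [same arc AG]
3. ∠AGF = 34°  [△AFG]
4. ∠GAU = 18°  [△AUG]
5. ∠AUF = 34°  [same arc AF]
6. ∠GFU = 18°  [same arc UG]
7. ∠FHU = 128°  [△FHU]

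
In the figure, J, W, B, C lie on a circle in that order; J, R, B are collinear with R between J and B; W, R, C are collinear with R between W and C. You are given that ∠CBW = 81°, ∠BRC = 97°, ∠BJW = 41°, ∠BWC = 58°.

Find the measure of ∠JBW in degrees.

1. ∠CJW = 99°  [cyclic JWBC, opposite ∠J+∠B]
2. ∠JRW = 97°  [vertical angles at R]
3. ∠CWJ = 42°  [△JRW]
4. ∠JCW = 39°  [△JWC]
5. ∠JBW = 39°  [same arc JW]

∠JBW = 39°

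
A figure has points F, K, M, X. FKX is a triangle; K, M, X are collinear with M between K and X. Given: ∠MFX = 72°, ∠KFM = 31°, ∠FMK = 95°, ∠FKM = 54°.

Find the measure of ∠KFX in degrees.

1. ∠FMX = 85°  [linear pair at M on KX]
2. ∠FKX = 54°  [M on ray KX]
3. ∠FXM = 23°  [△FMX]
4. ∠FXK = 23°  [M on ray XK]
5. ∠KFX = 103°  [△FKX]

∠KFX = 103°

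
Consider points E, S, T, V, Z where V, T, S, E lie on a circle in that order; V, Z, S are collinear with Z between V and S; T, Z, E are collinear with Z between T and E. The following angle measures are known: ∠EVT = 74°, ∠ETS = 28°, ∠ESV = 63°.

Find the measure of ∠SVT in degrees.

∠SVT = 46°

1. ∠EST = 106°  [cyclic VTSE, opposite ∠V+∠S]
2. ∠SET = 46°  [△TSE]
3. ∠SVT = 46°  [same arc TS]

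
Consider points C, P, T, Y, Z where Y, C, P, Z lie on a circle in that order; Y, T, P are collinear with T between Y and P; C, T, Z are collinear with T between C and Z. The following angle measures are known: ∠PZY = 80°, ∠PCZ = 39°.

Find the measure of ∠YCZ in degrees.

1. ∠PYZ = 39°  [same arc PZ]
2. ∠YPZ = 61°  [△YPZ]
3. ∠YCZ = 61°  [same arc YZ]

∠YCZ = 61°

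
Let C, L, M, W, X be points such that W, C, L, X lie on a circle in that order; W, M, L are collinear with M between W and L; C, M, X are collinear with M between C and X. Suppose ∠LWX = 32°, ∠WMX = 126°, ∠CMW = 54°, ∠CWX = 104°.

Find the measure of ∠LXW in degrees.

1. ∠LCX = 32°  [same arc LX]
2. ∠LMX = 54°  [linear pair at M on WL]
3. ∠CLX = 76°  [cyclic WCLX, opposite ∠W+∠L]
4. ∠CXL = 72°  [△CLX]
5. ∠WLX = 54°  [△LMX]
6. ∠LXW = 94°  [△WLX]

∠LXW = 94°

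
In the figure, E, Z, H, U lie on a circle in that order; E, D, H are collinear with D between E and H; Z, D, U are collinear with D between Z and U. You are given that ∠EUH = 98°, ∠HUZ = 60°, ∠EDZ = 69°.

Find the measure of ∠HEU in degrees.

1. ∠EZH = 82°  [cyclic EZHU, opposite ∠Z+∠U]
2. ∠HEZ = 60°  [same arc ZH]
3. ∠HDU = 69°  [vertical angles at D]
4. ∠EHZ = 38°  [△EZH]
5. ∠EDU = 111°  [linear pair at D on EH]
6. ∠EUZ = 38°  [same arc EZ]
7. ∠HEU = 31°  [△EDU]

∠HEU = 31°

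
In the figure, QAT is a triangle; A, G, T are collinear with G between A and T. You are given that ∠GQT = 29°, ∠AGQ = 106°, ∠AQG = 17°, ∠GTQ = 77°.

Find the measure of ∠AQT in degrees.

1. ∠GAQ = 57°  [△QAG]
2. ∠ATQ = 77°  [G on ray TA]
3. ∠QAT = 57°  [G on ray AT]
4. ∠AQT = 46°  [△QAT]

∠AQT = 46°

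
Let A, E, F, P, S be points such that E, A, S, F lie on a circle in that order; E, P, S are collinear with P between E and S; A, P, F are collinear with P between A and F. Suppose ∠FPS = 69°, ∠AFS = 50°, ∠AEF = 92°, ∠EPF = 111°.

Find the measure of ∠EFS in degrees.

1. ∠ESF = 61°  [△SPF]
2. ∠ASF = 88°  [cyclic EASF, opposite ∠E+∠S]
3. ∠FAS = 42°  [△ASF]
4. ∠FES = 42°  [same arc SF]
5. ∠EFS = 77°  [△ESF]

∠EFS = 77°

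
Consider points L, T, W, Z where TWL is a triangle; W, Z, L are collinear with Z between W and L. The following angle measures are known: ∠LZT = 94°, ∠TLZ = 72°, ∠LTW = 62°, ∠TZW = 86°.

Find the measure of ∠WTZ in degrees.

1. ∠TLW = 72°  [Z on ray LW]
2. ∠LWT = 46°  [△TWL]
3. ∠TWZ = 46°  [Z on ray WL]
4. ∠WTZ = 48°  [△TWZ]

∠WTZ = 48°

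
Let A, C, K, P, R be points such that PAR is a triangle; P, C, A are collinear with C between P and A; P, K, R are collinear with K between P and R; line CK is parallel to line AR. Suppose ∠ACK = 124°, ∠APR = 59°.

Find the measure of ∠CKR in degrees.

∠CKR = 115°

1. ∠KCP = 56°  [linear pair at C on PA]
2. ∠CPK = 59°  [C on PA, K on PR]
3. ∠CKP = 65°  [△PCK]
4. ∠CKR = 115°  [linear pair at K on PR]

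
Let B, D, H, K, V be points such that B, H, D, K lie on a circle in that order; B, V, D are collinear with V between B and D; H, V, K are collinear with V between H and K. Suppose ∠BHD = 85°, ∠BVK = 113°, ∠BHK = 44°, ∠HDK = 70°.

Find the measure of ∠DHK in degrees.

1. ∠BKD = 95°  [cyclic BHDK, opposite ∠H+∠K]
2. ∠BDK = 44°  [same arc BK]
3. ∠DBK = 41°  [△BDK]
4. ∠DHK = 41°  [same arc DK]

∠DHK = 41°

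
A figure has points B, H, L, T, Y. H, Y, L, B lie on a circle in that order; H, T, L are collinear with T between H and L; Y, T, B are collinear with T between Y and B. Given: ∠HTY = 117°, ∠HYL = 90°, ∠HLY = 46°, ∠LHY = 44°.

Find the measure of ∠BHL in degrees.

∠BHL = 71°

1. ∠BTL = 117°  [vertical angles at T]
2. ∠HBL = 90°  [cyclic HYLB, opposite ∠Y+∠B]
3. ∠LBY = 44°  [same arc YL]
4. ∠BLH = 19°  [△LTB]
5. ∠BHL = 71°  [△HLB]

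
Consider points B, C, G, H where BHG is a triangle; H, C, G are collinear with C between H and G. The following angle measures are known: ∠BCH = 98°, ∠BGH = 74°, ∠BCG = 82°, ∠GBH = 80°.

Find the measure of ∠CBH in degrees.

1. ∠BHG = 26°  [△BHG]
2. ∠BHC = 26°  [C on ray HG]
3. ∠CBH = 56°  [△BHC]

∠CBH = 56°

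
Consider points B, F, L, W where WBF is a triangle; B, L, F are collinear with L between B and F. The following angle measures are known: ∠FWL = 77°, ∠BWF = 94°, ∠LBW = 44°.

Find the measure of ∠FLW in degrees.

1. ∠FBW = 44°  [L on ray BF]
2. ∠BFW = 42°  [△WBF]
3. ∠LFW = 42°  [L on ray FB]
4. ∠FLW = 61°  [△WLF]

∠FLW = 61°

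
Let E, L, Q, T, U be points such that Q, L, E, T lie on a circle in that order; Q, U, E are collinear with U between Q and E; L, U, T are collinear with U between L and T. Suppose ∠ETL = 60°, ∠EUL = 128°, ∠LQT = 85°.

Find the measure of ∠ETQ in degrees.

1. ∠EQL = 60°  [same arc LE]
2. ∠LUQ = 52°  [linear pair at U on QE]
3. ∠LET = 95°  [cyclic QLET, opposite ∠Q+∠E]
4. ∠QLT = 68°  [△QUL]
5. ∠ELT = 25°  [△LET]
6. ∠QET = 68°  [same arc QT]
7. ∠EQT = 25°  [same arc ET]
8. ∠ETQ = 87°  [△QET]

∠ETQ = 87°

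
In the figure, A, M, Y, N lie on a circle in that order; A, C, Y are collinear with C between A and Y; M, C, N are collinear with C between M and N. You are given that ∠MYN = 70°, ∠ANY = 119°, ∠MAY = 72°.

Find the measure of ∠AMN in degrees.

∠AMN = 23°

1. ∠MAN = 110°  [cyclic AMYN, opposite ∠A+∠Y]
2. ∠AMY = 61°  [cyclic AMYN, opposite ∠M+∠N]
3. ∠AYM = 47°  [△AMY]
4. ∠ANM = 47°  [same arc AM]
5. ∠AMN = 23°  [△AMN]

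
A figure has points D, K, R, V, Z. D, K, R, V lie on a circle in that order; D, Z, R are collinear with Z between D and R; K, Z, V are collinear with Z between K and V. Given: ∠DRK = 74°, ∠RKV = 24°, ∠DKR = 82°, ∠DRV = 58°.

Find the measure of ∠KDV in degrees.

∠KDV = 48°

1. ∠DVK = 74°  [same arc DK]
2. ∠DKV = 58°  [same arc DV]
3. ∠KDV = 48°  [△DKV]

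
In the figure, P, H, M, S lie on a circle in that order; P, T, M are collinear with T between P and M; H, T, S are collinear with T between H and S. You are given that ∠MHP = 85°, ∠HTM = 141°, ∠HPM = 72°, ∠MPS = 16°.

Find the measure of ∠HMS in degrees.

1. ∠HMP = 23°  [△PHM]
2. ∠MHS = 16°  [△HTM]
3. ∠HSM = 72°  [same arc HM]
4. ∠HMS = 92°  [△HMS]

∠HMS = 92°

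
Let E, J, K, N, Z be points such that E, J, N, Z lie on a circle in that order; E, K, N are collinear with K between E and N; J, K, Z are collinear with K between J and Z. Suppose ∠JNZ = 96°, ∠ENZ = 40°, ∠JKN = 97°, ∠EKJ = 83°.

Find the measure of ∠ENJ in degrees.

∠ENJ = 56°

1. ∠JEZ = 84°  [cyclic EJNZ, opposite ∠E+∠N]
2. ∠EJZ = 40°  [same arc EZ]
3. ∠EZJ = 56°  [△EJZ]
4. ∠ENJ = 56°  [same arc EJ]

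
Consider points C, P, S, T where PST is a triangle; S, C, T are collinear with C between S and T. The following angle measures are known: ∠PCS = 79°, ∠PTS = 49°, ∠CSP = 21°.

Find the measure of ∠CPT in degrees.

∠CPT = 30°

1. ∠PCT = 101°  [linear pair at C on ST]
2. ∠CTP = 49°  [C on ray TS]
3. ∠CPT = 30°  [△PCT]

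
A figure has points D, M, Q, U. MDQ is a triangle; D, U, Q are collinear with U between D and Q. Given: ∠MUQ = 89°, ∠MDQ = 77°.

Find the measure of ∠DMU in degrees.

∠DMU = 12°

1. ∠DUM = 91°  [linear pair at U on DQ]
2. ∠MDU = 77°  [U on ray DQ]
3. ∠DMU = 12°  [△MDU]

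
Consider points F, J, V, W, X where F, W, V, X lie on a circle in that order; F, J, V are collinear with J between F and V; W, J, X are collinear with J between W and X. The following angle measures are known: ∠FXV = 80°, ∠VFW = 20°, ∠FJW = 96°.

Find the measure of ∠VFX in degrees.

∠VFX = 36°

1. ∠VXW = 20°  [same arc WV]
2. ∠VJX = 96°  [vertical angles at J]
3. ∠FVX = 64°  [△VJX]
4. ∠VFX = 36°  [△FVX]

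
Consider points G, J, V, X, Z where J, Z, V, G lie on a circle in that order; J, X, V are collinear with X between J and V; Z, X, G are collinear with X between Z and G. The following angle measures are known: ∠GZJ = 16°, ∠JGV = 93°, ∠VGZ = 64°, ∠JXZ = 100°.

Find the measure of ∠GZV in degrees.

∠GZV = 71°

1. ∠GVJ = 16°  [same arc JG]
2. ∠GJV = 71°  [△JVG]
3. ∠GZV = 71°  [same arc VG]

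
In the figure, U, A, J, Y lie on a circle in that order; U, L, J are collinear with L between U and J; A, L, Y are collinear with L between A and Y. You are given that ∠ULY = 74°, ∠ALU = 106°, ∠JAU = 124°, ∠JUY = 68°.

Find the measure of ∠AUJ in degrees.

∠AUJ = 18°

1. ∠ALJ = 74°  [vertical angles at L]
2. ∠JAY = 68°  [same arc JY]
3. ∠AJU = 38°  [△ALJ]
4. ∠AUJ = 18°  [△UAJ]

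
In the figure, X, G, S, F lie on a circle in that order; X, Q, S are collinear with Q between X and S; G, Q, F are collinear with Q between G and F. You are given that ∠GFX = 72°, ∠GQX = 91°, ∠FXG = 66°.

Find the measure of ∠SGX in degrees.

∠SGX = 61°

1. ∠GSX = 72°  [same arc XG]
2. ∠FGX = 42°  [△XGF]
3. ∠GXS = 47°  [△XQG]
4. ∠SGX = 61°  [△XGS]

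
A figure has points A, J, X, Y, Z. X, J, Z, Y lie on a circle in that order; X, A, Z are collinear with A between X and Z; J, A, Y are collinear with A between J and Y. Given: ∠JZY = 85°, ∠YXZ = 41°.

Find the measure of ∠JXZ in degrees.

∠JXZ = 54°

1. ∠YJZ = 41°  [same arc ZY]
2. ∠JYZ = 54°  [△JZY]
3. ∠JXZ = 54°  [same arc JZ]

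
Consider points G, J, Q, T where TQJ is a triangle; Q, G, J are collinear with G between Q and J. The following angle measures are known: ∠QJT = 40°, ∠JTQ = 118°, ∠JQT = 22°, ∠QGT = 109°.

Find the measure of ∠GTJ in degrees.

1. ∠GJT = 40°  [G on ray JQ]
2. ∠JGT = 71°  [linear pair at G on QJ]
3. ∠GTJ = 69°  [△TGJ]

∠GTJ = 69°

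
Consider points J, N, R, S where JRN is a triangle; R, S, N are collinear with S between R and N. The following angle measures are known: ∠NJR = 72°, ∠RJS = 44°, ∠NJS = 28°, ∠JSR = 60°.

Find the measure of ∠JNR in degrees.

∠JNR = 32°

1. ∠JRS = 76°  [△JRS]
2. ∠JRN = 76°  [S on ray RN]
3. ∠JNR = 32°  [△JRN]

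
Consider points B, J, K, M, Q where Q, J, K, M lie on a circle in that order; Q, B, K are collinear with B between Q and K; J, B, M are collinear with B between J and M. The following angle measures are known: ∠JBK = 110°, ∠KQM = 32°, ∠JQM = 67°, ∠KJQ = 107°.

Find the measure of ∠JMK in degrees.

∠JMK = 35°

1. ∠KJM = 32°  [same arc KM]
2. ∠JKM = 113°  [cyclic QJKM, opposite ∠Q+∠K]
3. ∠JMK = 35°  [△JKM]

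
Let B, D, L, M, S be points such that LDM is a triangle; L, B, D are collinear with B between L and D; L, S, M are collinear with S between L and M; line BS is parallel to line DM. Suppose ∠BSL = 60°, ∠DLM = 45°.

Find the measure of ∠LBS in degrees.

∠LBS = 75°

1. ∠DML = 60°  [BS∥DM, corresponding at S]
2. ∠LDM = 75°  [△LDM]
3. ∠LBS = 75°  [BS∥DM, corresponding at B]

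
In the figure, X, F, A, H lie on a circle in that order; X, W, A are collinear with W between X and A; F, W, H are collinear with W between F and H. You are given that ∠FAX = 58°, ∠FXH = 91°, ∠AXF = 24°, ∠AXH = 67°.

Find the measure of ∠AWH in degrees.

1. ∠FHX = 58°  [same arc XF]
2. ∠HFX = 31°  [△XFH]
3. ∠AHF = 24°  [same arc FA]
4. ∠HAX = 31°  [same arc XH]
5. ∠AWH = 125°  [△AWH]

∠AWH = 125°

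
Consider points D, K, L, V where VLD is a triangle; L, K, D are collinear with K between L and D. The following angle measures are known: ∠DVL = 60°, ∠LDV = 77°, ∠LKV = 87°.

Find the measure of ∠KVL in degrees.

∠KVL = 50°

1. ∠DLV = 43°  [△VLD]
2. ∠KLV = 43°  [K on ray LD]
3. ∠KVL = 50°  [△VLK]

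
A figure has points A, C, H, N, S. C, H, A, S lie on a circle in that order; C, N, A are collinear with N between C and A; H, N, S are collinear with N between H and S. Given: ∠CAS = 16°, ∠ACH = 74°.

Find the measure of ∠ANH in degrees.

1. ∠CHS = 16°  [same arc CS]
2. ∠CNH = 90°  [△CNH]
3. ∠ANH = 90°  [linear pair at N on CA]

∠ANH = 90°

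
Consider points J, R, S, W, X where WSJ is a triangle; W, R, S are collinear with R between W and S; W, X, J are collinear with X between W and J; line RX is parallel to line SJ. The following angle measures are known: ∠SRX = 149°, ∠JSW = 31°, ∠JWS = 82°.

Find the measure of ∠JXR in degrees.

1. ∠WRX = 31°  [linear pair at R on WS]
2. ∠RWX = 82°  [R on WS, X on WJ]
3. ∠RXW = 67°  [△WRX]
4. ∠JXR = 113°  [linear pair at X on WJ]

∠JXR = 113°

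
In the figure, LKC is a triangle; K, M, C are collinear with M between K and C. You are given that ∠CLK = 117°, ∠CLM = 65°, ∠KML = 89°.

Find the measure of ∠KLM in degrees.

1. ∠CML = 91°  [linear pair at M on KC]
2. ∠LCM = 24°  [△LMC]
3. ∠KCL = 24°  [M on ray CK]
4. ∠CKL = 39°  [△LKC]
5. ∠LKM = 39°  [M on ray KC]
6. ∠KLM = 52°  [△LKM]

∠KLM = 52°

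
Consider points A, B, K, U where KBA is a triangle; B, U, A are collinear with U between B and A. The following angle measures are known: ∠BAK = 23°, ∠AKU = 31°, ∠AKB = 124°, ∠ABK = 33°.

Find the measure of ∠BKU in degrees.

∠BKU = 93°

1. ∠KAU = 23°  [U on ray AB]
2. ∠AUK = 126°  [△KUA]
3. ∠KBU = 33°  [U on ray BA]
4. ∠BUK = 54°  [linear pair at U on BA]
5. ∠BKU = 93°  [△KBU]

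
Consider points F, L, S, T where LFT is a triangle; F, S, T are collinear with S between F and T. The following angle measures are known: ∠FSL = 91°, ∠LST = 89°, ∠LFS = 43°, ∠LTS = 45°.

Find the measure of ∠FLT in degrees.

1. ∠LFT = 43°  [S on ray FT]
2. ∠FTL = 45°  [S on ray TF]
3. ∠FLT = 92°  [△LFT]

∠FLT = 92°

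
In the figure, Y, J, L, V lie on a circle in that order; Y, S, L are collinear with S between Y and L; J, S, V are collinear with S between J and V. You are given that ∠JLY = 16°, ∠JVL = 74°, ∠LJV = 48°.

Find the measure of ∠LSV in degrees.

∠LSV = 64°

1. ∠JVY = 16°  [same arc YJ]
2. ∠LYV = 48°  [same arc LV]
3. ∠VSY = 116°  [△YSV]
4. ∠LSV = 64°  [linear pair at S on YL]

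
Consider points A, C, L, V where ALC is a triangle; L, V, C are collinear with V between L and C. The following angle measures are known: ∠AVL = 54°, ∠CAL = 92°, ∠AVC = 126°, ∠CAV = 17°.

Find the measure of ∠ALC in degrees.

∠ALC = 51°

1. ∠ACV = 37°  [△AVC]
2. ∠ACL = 37°  [V on ray CL]
3. ∠ALC = 51°  [△ALC]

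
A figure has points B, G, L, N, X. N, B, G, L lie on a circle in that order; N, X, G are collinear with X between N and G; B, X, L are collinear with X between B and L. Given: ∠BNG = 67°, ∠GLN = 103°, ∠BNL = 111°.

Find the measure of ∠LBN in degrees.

1. ∠GBN = 77°  [cyclic NBGL, opposite ∠B+∠L]
2. ∠BGN = 36°  [△NBG]
3. ∠BLN = 36°  [same arc NB]
4. ∠LBN = 33°  [△NBL]

∠LBN = 33°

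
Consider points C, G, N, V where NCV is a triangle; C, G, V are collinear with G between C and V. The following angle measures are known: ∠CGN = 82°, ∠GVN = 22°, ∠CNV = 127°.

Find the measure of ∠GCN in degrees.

∠GCN = 31°

1. ∠CVN = 22°  [G on ray VC]
2. ∠NCV = 31°  [△NCV]
3. ∠GCN = 31°  [G on ray CV]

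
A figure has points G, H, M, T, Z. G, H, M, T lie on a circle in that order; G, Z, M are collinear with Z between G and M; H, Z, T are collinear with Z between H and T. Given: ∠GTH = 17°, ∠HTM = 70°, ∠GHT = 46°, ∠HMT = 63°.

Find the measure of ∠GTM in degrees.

1. ∠MHT = 47°  [△HMT]
2. ∠GMT = 46°  [same arc GT]
3. ∠MGT = 47°  [same arc MT]
4. ∠GTM = 87°  [△GMT]

∠GTM = 87°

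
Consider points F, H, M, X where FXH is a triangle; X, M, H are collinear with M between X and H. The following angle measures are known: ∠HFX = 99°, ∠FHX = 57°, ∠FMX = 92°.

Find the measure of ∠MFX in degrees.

1. ∠FXH = 24°  [△FXH]
2. ∠FXM = 24°  [M on ray XH]
3. ∠MFX = 64°  [△FXM]

∠MFX = 64°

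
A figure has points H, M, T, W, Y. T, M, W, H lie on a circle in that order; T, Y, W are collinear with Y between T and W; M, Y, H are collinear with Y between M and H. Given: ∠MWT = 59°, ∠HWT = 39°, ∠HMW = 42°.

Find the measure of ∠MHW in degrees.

1. ∠MYW = 79°  [△MYW]
2. ∠HMT = 39°  [same arc TH]
3. ∠MYT = 101°  [linear pair at Y on TW]
4. ∠MTW = 40°  [△TYM]
5. ∠MHW = 40°  [same arc MW]

∠MHW = 40°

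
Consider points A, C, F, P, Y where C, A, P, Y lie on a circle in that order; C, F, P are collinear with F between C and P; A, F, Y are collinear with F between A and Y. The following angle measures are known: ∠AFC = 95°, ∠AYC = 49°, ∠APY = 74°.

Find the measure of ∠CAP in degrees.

∠CAP = 71°

1. ∠APC = 49°  [same arc CA]
2. ∠ACY = 106°  [cyclic CAPY, opposite ∠C+∠P]
3. ∠CAY = 25°  [△CAY]
4. ∠ACP = 60°  [△CFA]
5. ∠CAP = 71°  [△CAP]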